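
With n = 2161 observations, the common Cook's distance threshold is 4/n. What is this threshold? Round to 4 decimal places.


Using the rule of thumb:
Threshold = 4 / 2161 = 0.0019.

0.0019


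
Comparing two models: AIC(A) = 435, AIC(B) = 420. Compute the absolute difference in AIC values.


Absolute difference = |435 - 420| = 15.
The model with lower AIC (B) is preferred.

15


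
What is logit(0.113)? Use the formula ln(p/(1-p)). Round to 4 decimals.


The odds are p/(1-p) = 0.113 / 0.887 = 0.1274.
logit(p) = ln(0.1274) = -2.0605.

-2.0605


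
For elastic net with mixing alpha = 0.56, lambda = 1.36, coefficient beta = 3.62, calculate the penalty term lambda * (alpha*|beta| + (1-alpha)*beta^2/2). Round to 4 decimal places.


Compute:
L1 = 0.56 * 3.62 = 2.0272.
L2 = 0.44 * 3.62^2 / 2 = 2.8830.
Penalty = 1.36 * (2.0272 + 2.8830) = 6.6778.

6.6778


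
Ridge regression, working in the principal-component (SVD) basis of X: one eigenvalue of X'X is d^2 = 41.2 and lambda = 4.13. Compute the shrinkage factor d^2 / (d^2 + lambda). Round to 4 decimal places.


Compute the denominator: 41.2 + 4.13 = 45.3300.
Shrinkage factor = 41.2 / 45.3300 = 0.9089.

0.9089


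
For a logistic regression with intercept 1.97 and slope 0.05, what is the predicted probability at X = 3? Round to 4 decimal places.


Compute z = 1.97 + (0.05)(3) = 2.1200.
exp(-z) = 0.1200.
P = 1/(1 + 0.1200) = 0.8928.

0.8928


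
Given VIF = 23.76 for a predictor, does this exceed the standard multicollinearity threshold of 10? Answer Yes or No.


Check: VIF = 23.76 vs threshold = 10.
Since 23.76 >= 10, the answer is Yes.

Yes


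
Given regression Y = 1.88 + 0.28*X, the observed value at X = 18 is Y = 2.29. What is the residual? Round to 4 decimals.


Predicted = 1.88 + 0.28 * 18 = 6.9200.
Residual = 2.29 - 6.9200 = -4.6300.

-4.6300


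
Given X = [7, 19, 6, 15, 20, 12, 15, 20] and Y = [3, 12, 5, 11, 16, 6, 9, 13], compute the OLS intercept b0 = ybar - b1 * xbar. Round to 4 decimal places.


First find the slope: b1 = 0.7529.
Means: xbar = 14.2500, ybar = 9.3750.
b0 = ybar - b1 * xbar = 9.3750 - 0.7529 * 14.2500 = -1.3538.

-1.3538


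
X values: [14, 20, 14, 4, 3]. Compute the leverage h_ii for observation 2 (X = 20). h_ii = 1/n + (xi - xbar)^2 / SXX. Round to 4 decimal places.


Mean of X: xbar = 11.0000.
SXX = 212.0000.
For X = 20: h = 1/5 + (20 - 11.0000)^2/212.0000 = 0.5821.

0.5821


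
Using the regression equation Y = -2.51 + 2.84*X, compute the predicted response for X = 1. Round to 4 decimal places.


Predicted value:
Y = -2.51 + (2.84)(1) = -2.51 + 2.8400 = 0.3300.

0.3300


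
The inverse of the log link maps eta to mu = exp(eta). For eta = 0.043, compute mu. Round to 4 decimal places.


The inverse log link gives:
mu = exp(0.043) = 1.0439.

1.0439


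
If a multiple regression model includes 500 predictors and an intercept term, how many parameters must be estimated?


Each predictor gets one coefficient, plus one intercept.
Total parameters = 500 + 1 = 501.

501


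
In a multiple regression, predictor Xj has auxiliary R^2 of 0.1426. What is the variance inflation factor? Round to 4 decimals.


Denominator: 1 - 0.1426 = 0.8574.
VIF = 1 / 0.8574 = 1.1663.

1.1663


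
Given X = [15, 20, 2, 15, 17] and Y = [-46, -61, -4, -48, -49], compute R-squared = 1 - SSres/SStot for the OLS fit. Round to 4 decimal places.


The fitted line is Y = 1.8396 + -3.1478*X.
SSres = 14.6321, SStot = 1905.2000.
R^2 = 1 - SSres/SStot = 0.9923.

0.9923


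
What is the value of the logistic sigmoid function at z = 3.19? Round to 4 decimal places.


exp(-3.1900) = 0.0412.
1 + exp(-z) = 1.0412.
sigmoid = 1/1.0412 = 0.9605.

0.9605


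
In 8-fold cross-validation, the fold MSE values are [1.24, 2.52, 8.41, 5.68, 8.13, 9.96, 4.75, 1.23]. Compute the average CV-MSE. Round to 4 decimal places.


Total MSE across folds = 41.9200.
CV-MSE = 41.9200/8 = 5.2400.

5.2400


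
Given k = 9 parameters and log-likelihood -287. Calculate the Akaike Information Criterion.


AIC = 2*9 - 2*(-287).
= 18 + 574 = 592.

592


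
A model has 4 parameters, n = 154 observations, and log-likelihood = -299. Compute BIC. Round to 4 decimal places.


ln(154) = 5.036953.
k * ln(n) = 4 * 5.036953 = 20.147812.
-2L = 598.
BIC = 20.147812 + 598 = 618.147812, which rounds to 618.1478.

618.1478


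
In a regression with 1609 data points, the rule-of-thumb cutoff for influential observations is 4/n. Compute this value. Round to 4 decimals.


Cook's distance cutoff = 4/n = 4/1609.
= 0.0025.

0.0025


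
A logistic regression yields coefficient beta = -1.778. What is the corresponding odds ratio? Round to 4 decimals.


exp(-1.778) = 0.1690.
So the odds ratio is 0.1690.

0.1690


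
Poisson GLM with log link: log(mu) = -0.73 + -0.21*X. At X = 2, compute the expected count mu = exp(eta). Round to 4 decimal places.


Compute eta = -0.73 + -0.21 * 2 = -1.1500.
Apply inverse link: mu = e^-1.1500 = 0.3166.

0.3166


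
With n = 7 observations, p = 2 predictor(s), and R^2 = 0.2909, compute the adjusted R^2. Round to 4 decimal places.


Plug in: Adj R^2 = 1 - (1 - 0.2909) * 6/4.
= 1 - 0.7091 * 6/4
= 1 - 4.2546 / 4
= 1 - 1.0637 = -0.0637.

-0.0637


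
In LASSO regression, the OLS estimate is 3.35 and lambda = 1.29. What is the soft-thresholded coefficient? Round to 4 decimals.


Check: |3.35| = 3.35 vs lambda = 1.29.
Since |beta| > lambda, coefficient = sign(beta)*(|beta| - lambda) = 2.0600.
Soft-thresholded coefficient = 2.0600.

2.0600


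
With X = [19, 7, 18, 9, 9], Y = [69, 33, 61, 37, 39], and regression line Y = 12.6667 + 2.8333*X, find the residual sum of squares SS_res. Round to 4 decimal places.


Predicted values from Y = 12.6667 + 2.8333*X.
Residuals: [2.5006, 0.5002, -2.6661, -1.1664, 0.8336].
SSres = 15.6667.

15.6667


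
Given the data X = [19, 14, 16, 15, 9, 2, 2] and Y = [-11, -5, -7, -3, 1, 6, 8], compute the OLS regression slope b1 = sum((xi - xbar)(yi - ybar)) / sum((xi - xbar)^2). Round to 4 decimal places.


Calculate xbar = 11.0000, ybar = -1.5714.
S_xx = 280.0000, S_xy = -278.0000.
Using b1 = S_xy / S_xx = -278.0000 / 280.0000, we get b1 = -0.9929.

-0.9929


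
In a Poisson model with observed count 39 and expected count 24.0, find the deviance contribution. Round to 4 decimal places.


y/mu = 39/24.0 = 1.625000 (approx.), and ln(39/24.0) = 0.485508.
y * ln(y/mu) = 39 * 0.485508 = 18.934812.
y - mu = 15.0.
D = 2 * (18.934812 - 15.0) = 7.869624, which rounds to 7.8696.

7.8696


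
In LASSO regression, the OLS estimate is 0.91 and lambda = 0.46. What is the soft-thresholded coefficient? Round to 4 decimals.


Absolute value: |0.91| = 0.91.
Compare to lambda = 0.46.
Since |beta| > lambda, coefficient = sign(beta)*(|beta| - lambda) = 0.4500.

0.4500


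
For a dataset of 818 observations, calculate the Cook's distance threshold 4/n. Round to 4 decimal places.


Cook's distance cutoff = 4/n = 4/818.
= 0.0049.

0.0049


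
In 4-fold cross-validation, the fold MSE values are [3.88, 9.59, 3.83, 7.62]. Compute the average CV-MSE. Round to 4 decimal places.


Add all fold MSEs: 24.9200.
Divide by k = 4: 24.9200/4 = 6.2300.

6.2300


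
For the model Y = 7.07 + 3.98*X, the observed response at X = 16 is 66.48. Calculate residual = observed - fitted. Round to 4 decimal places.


Predicted = 7.07 + 3.98 * 16 = 70.7500.
Residual = 66.48 - 70.7500 = -4.2700.

-4.2700


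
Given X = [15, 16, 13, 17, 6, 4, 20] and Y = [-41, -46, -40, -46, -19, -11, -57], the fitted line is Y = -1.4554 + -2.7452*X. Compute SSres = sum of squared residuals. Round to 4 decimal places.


For each point, residual = actual - predicted.
Residuals: [1.6334, -0.6214, -2.8570, 2.1238, -1.0734, 1.4362, -0.6406].
Sum of squared residuals = 19.3523.

19.3523


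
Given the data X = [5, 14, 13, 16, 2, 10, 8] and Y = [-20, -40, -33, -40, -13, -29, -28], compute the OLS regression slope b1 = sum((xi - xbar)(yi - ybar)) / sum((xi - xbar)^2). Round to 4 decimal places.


The sample means are xbar = 9.7143 and ybar = -29.0000.
Compute S_xx = 153.4286 and S_xy = -297.0000.
Slope b1 = S_xy / S_xx = -297.0000 / 153.4286 = -1.9358.

-1.9358


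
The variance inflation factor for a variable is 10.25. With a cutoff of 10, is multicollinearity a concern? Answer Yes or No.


The threshold is 10.
VIF = 10.25 is >= 10.
Multicollinearity indication: Yes.

Yes


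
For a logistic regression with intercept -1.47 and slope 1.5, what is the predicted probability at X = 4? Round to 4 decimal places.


Linear predictor: z = -1.47 + 1.5 * 4 = 4.5300.
P = 1/(1 + exp(-4.5300)) = 1/(1 + 0.0108) = 0.9893.

0.9893


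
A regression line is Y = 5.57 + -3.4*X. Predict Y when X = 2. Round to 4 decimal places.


Plug X = 2 into Y = 5.57 + -3.4*X:
Y = 5.57 + -6.8000 = -1.2300.

-1.2300


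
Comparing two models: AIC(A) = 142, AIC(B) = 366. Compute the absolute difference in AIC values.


Compute |142 - 366| = 224.
Model A has the smaller AIC.

224


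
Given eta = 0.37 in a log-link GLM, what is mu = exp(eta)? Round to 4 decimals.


mu = exp(eta) = exp(0.37).
= 1.4477.

1.4477


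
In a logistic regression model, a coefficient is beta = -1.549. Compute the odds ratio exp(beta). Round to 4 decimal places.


The odds ratio is computed as:
OR = e^(-1.549) = 0.2125.

0.2125


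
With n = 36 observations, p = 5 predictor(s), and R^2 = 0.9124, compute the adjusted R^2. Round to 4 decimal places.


Adjusted R^2 = 1 - (1 - R^2) * (n-1)/(n-p-1).
(1 - R^2) = 0.0876.
(n-1)/(n-p-1) = 35/30.
(1 - R^2) * (n-1) = 0.0876 * 35 = 3.0660.
Divide by (n-p-1): 3.0660 / 30 = 0.1022.
Adj R^2 = 1 - 0.1022 = 0.8978.

0.8978


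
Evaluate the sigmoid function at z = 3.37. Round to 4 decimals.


exp(-3.3700) = 0.0344.
1 + exp(-z) = 1.0344.
sigmoid = 1/1.0344 = 0.9668.

0.9668


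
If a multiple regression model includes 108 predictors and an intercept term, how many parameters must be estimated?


Total coefficients = number of predictors + 1 (for the intercept).
= 108 + 1 = 109.

109


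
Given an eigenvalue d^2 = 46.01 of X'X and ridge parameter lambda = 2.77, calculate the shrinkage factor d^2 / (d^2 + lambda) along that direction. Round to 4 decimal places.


Compute the denominator: 46.01 + 2.77 = 48.7800.
Shrinkage factor = 46.01 / 48.7800 = 0.9432.

0.9432


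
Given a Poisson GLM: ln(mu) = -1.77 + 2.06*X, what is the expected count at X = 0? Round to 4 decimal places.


Linear predictor: eta = -1.77 + (2.06)(0) = -1.7700.
Expected count: mu = exp(-1.7700) = 0.1703.

0.1703


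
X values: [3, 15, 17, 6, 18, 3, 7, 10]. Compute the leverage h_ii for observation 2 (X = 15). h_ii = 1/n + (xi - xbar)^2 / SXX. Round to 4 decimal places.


Mean of X: xbar = 9.8750.
SXX = 260.8750.
For X = 15: h = 1/8 + (15 - 9.8750)^2/260.8750 = 0.2257.

0.2257


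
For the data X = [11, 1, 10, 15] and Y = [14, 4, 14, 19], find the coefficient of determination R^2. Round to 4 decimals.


After computing the OLS fit (b0=2.9260, b1=1.0621):
SSres = 0.5967, SStot = 118.7500.
R^2 = 1 - 0.5967/118.7500 = 0.9950.

0.9950


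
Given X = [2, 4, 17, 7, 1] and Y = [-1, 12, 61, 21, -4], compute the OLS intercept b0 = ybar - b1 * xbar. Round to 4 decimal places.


First find the slope: b1 = 4.0420.
Means: xbar = 6.2000, ybar = 17.8000.
b0 = ybar - b1 * xbar = 17.8000 - 4.0420 * 6.2000 = -7.2602.

-7.2602


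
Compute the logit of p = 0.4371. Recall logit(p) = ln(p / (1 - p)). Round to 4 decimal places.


1 - p = 0.5629.
p/(1-p) = 0.7765.
logit = ln(0.7765) = -0.2529.

-0.2529


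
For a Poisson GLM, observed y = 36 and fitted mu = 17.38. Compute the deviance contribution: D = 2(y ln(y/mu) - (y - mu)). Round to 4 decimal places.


Compute y*ln(y/mu) = 36*ln(36/17.38) = 36*0.728199 = 26.215164.
y - mu = 18.62.
D = 2*(26.215164 - (18.62)) = 15.190328, which rounds to 15.1903.

15.1903


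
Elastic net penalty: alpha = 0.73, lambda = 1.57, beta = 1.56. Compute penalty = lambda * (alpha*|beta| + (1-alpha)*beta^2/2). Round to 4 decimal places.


L1 component = 0.73 * |1.56| = 1.1388.
L2 component = 0.27 * 1.56^2 / 2 = 0.3285.
Penalty = 1.57 * (1.1388 + 0.3285) = 1.57 * 1.4673 = 2.3037.

2.3037


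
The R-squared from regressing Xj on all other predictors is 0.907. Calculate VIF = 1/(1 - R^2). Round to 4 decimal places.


Using VIF = 1/(1 - R^2_j):
1 - 0.907 = 0.093.
VIF = 10.7527.

10.7527


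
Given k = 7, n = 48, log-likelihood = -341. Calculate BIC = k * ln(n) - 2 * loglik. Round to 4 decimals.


ln(48) = 3.871201.
k * ln(n) = 7 * 3.871201 = 27.098407.
-2L = 682.
BIC = 27.098407 + 682 = 709.098407, which rounds to 709.0984.

709.0984


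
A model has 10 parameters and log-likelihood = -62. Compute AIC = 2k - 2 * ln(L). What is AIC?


AIC = 2k - 2*loglik = 2(10) - 2(-62).
= 20 + 124 = 144.

144


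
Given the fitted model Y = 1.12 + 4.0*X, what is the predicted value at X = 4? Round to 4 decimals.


Plug X = 4 into Y = 1.12 + 4.0*X:
Y = 1.12 + 16.0000 = 17.1200.

17.1200


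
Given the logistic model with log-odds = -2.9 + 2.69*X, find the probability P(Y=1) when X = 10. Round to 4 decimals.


Compute z = -2.9 + (2.69)(10) = 24.0000.
exp(-z) = 0.0000.
P = 1/(1 + 0.0000) = 1.0000.

1.0000


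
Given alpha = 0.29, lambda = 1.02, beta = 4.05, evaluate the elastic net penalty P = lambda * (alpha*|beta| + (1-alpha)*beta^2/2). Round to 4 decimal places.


alpha * |beta| = 0.29 * 4.05 = 1.1745.
(1-alpha) * beta^2/2 = 0.71 * 16.4025/2 = 5.8229.
Total = 1.02 * (1.1745 + 5.8229) = 7.1373.

7.1373


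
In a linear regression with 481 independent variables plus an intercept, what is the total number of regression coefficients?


Including the intercept, the model has 481 predictor coefficients + 1 intercept.
Total = 482.

482


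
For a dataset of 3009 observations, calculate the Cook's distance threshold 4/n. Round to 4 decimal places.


Cook's distance cutoff = 4/n = 4/3009.
= 0.0013.

0.0013


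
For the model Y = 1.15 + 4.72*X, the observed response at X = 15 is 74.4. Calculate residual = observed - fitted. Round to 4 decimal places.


Compute yhat = 1.15 + (4.72)(15) = 71.9500.
Residual = actual - predicted = 74.4 - 71.9500 = 2.4500.

2.4500


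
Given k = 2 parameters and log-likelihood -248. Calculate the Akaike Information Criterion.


AIC = 2*2 - 2*(-248).
= 4 + 496 = 500.

500


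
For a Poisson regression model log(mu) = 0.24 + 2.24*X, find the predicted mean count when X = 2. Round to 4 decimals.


eta = 0.24 + 2.24 * 2 = 4.7200.
mu = exp(4.7200) = 112.1683.

112.1683


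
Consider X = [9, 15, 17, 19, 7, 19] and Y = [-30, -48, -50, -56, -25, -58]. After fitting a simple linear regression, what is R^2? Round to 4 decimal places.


The fitted line is Y = -6.4450 + -2.6550*X.
SSres = 7.6300, SStot = 947.5000.
R^2 = 1 - SSres/SStot = 0.9919.

0.9919


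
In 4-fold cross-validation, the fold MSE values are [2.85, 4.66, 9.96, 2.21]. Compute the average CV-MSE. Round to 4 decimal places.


Sum of fold MSEs = 19.6800.
Average = 19.6800 / 4 = 4.9200.

4.9200


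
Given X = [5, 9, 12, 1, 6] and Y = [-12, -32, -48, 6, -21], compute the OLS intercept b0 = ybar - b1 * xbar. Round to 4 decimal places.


First find the slope: b1 = -4.8815.
Means: xbar = 6.6000, ybar = -21.4000.
b0 = ybar - b1 * xbar = -21.4000 - -4.8815 * 6.6000 = 10.8179.

10.8179


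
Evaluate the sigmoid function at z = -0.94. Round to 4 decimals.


First, exp(0.9400) = 2.5600.
Then sigma(z) = 1/(1 + 2.5600) = 0.2809.

0.2809


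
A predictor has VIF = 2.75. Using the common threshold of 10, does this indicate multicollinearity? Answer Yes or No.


The threshold is 10.
VIF = 2.75 is < 10.
Multicollinearity indication: No.

No


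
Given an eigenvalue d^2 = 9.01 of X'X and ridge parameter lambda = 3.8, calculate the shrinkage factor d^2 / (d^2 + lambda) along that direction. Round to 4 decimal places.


d^2 + lambda = 9.01 + 3.8 = 12.8100.
Shrinkage factor = 9.01/12.8100 = 0.7034.

0.7034


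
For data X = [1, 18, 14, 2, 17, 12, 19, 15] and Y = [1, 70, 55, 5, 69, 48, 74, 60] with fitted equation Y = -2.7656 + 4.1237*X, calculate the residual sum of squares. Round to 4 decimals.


For each point, residual = actual - predicted.
Residuals: [-0.3581, -1.4610, 0.0338, -0.4818, 1.6627, 1.2812, -1.5847, 0.9101].
Sum of squared residuals = 10.2416.

10.2416


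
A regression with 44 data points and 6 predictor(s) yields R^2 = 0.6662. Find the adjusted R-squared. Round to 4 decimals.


Using the formula:
(1 - 0.6662) = 0.3338.
Multiply by 43/37: 0.3338 * 43 = 14.3534, then 14.3534 / 37 = 0.3879.
Adj R^2 = 1 - 0.3879 = 0.6121.

0.6121


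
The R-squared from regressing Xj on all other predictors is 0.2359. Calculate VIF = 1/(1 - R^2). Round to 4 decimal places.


VIF = 1 / (1 - 0.2359).
= 1 / 0.7641 = 1.3087.

1.3087


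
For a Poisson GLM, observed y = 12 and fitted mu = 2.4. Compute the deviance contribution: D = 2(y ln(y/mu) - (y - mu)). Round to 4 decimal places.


Compute y*ln(y/mu) = 12*ln(12/2.4) = 12*1.609438 = 19.313256.
y - mu = 9.6.
D = 2*(19.313256 - (9.6)) = 19.426512, which rounds to 19.4265.

19.4265


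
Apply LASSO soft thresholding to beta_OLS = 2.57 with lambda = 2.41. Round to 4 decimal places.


Check: |2.57| = 2.57 vs lambda = 2.41.
Since |beta| > lambda, coefficient = sign(beta)*(|beta| - lambda) = 0.1600.
Soft-thresholded coefficient = 0.1600.

0.1600


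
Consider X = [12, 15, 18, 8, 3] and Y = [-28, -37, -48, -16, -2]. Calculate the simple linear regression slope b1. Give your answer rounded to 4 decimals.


First compute the means: xbar = 11.2000, ybar = -26.2000.
Then S_xx = sum((xi - xbar)^2) = 138.8000.
S_xy = sum((xi - xbar)(yi - ybar)) = -421.8000.
b1 = S_xy / S_xx = -421.8000 / 138.8000 = -3.0389.

-3.0389


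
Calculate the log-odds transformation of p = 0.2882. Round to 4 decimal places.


Compute the odds: 0.2882/0.7118 = 0.4049.
Take the natural log: ln(0.4049) = -0.9041.

-0.9041


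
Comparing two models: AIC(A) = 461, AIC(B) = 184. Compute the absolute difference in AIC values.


Compute |461 - 184| = 277.
Model B has the smaller AIC.

277


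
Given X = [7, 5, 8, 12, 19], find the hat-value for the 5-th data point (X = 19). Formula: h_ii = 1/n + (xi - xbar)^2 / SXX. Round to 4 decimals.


Compute xbar = 10.2000 with n = 5 observations.
SXX = 122.8000.
Leverage = 1/5 + (19 - 10.2000)^2/122.8000 = 0.8306.

0.8306


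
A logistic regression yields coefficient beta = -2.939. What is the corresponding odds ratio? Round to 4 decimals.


Odds ratio = exp(beta) = exp(-2.939).
= 0.0529.

0.0529


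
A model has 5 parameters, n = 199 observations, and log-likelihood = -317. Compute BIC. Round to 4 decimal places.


Compute k*ln(n) = 5*ln(199) = 5*5.293305 = 26.466525.
Then -2*loglik = 634.
BIC = 26.466525 + 634 = 660.466525, which rounds to 660.4665.

660.4665


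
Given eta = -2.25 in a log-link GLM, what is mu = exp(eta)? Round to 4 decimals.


Apply the inverse link:
mu = e^-2.25 = 0.1054.

0.1054


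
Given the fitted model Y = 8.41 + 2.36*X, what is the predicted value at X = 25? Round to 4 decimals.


Substitute X = 25 into the equation:
Y = 8.41 + 2.36 * 25 = 8.41 + 59.0000 = 67.4100.

67.4100


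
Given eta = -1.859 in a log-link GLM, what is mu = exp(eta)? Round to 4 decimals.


Apply the inverse link:
mu = e^-1.859 = 0.1558.

0.1558


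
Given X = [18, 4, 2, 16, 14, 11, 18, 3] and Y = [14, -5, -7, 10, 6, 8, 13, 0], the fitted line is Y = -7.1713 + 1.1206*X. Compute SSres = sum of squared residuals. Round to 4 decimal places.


For each point, residual = actual - predicted.
Residuals: [1.0005, -2.3111, -2.0699, -0.7583, -2.5171, 2.8447, 0.0005, 3.8095].
Sum of squared residuals = 40.1421.

40.1421


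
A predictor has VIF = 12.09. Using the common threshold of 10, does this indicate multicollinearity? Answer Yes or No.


The threshold is 10.
VIF = 12.09 is >= 10.
Multicollinearity indication: Yes.

Yes


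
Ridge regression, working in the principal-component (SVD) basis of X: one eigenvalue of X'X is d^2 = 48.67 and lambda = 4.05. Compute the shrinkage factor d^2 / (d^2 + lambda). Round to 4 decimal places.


d^2 + lambda = 48.67 + 4.05 = 52.7200.
Shrinkage factor = 48.67/52.7200 = 0.9232.

0.9232


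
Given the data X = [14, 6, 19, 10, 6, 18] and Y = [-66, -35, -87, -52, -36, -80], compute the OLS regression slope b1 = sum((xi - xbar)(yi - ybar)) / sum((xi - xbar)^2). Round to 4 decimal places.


Calculate xbar = 12.1667, ybar = -59.3333.
S_xx = 164.8333, S_xy = -631.6667.
Using b1 = S_xy / S_xx = -631.6667 / 164.8333, we get b1 = -3.8322.

-3.8322


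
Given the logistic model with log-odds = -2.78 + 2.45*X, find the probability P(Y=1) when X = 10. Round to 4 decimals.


Compute z = -2.78 + (2.45)(10) = 21.7200.
exp(-z) = 0.0000.
P = 1/(1 + 0.0000) = 1.0000.

1.0000


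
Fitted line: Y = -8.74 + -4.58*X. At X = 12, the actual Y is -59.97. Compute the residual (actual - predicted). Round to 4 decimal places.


Predicted = -8.74 + -4.58 * 12 = -63.7000.
Residual = -59.97 - -63.7000 = 3.7300.

3.7300


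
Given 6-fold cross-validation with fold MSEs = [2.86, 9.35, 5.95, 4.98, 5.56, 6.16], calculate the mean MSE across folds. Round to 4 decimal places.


Total MSE across folds = 34.8600.
CV-MSE = 34.8600/6 = 5.8100.

5.8100


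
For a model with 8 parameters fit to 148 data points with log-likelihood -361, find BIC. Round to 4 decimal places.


ln(148) = 4.997212.
k * ln(n) = 8 * 4.997212 = 39.977696.
-2L = 722.
BIC = 39.977696 + 722 = 761.977696, which rounds to 761.9777.

761.9777


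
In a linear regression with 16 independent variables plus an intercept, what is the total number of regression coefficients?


Each predictor gets one coefficient, plus one intercept.
Total parameters = 16 + 1 = 17.

17


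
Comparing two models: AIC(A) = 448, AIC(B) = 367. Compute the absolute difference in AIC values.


Compute |448 - 367| = 81.
Model B has the smaller AIC.

81


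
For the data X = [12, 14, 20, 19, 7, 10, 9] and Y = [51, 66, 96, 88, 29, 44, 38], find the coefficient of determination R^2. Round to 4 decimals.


Fit the OLS line: b0 = -7.6361, b1 = 5.1149.
SSres = 16.9044.
SStot = 3888.8571.
R^2 = 1 - 16.9044/3888.8571 = 0.9957.

0.9957


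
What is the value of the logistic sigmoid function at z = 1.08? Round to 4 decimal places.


Compute exp(-1.0800) = 0.3396.
Sigmoid = 1 / (1 + 0.3396) = 1 / 1.3396 = 0.7465.

0.7465


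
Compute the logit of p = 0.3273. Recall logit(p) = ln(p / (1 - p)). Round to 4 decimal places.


1 - p = 0.6727.
p/(1-p) = 0.4865.
logit = ln(0.4865) = -0.7204.

-0.7204


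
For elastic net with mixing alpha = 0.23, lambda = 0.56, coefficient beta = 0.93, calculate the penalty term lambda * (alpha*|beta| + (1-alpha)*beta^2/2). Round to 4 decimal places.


alpha * |beta| = 0.23 * 0.93 = 0.2139.
(1-alpha) * beta^2/2 = 0.77 * 0.8649/2 = 0.3330.
Total = 0.56 * (0.2139 + 0.3330) = 0.3063.

0.3063


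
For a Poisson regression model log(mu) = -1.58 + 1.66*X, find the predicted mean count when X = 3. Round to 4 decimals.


Linear predictor: eta = -1.58 + (1.66)(3) = 3.4000.
Expected count: mu = exp(3.4000) = 29.9641.

29.9641


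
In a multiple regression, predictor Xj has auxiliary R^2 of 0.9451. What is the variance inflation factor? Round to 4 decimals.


Using VIF = 1/(1 - R^2_j):
1 - 0.9451 = 0.0549.
VIF = 18.2149.

18.2149


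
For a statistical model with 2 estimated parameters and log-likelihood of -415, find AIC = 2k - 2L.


AIC = 2*2 - 2*(-415).
= 4 + 830 = 834.

834


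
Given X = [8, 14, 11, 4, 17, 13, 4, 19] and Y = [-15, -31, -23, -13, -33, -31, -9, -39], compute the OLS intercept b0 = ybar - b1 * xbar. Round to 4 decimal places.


First find the slope: b1 = -1.9021.
Means: xbar = 11.2500, ybar = -24.2500.
b0 = ybar - b1 * xbar = -24.2500 - -1.9021 * 11.2500 = -2.8519.

-2.8519


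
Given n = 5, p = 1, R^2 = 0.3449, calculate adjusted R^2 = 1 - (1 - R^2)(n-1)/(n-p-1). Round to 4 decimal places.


Using the formula:
(1 - 0.3449) = 0.6551.
Multiply by 4/3: 0.6551 * 4 = 2.6204, then 2.6204 / 3 = 0.8735.
Adj R^2 = 1 - 0.8735 = 0.1265.

0.1265


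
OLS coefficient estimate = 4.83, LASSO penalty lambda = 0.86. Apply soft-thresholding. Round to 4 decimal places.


Absolute value: |4.83| = 4.83.
Compare to lambda = 0.86.
Since |beta| > lambda, coefficient = sign(beta)*(|beta| - lambda) = 3.9700.

3.9700


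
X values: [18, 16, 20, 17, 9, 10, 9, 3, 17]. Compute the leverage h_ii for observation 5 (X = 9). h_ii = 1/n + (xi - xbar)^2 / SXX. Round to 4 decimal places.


Mean of X: xbar = 13.2222.
SXX = 255.5556.
For X = 9: h = 1/9 + (9 - 13.2222)^2/255.5556 = 0.1809.

0.1809


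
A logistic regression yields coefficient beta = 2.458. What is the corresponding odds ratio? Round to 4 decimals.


exp(2.458) = 11.6814.
So the odds ratio is 11.6814.

11.6814


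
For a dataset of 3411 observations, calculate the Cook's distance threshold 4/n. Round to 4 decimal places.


Cook's distance cutoff = 4/n = 4/3411.
= 0.0012.

0.0012


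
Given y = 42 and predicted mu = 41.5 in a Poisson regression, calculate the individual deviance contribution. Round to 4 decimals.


First: ln(42/41.5) = 0.011976.
Then: 42 * 0.011976 = 0.502992.
y - mu = 42 - 41.5 = 0.5.
D = 2(0.502992 - 0.5) = 0.005984, which rounds to 0.0060.

0.0060


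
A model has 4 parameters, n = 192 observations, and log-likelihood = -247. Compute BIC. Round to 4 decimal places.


ln(192) = 5.257495.
k * ln(n) = 4 * 5.257495 = 21.029980.
-2L = 494.
BIC = 21.029980 + 494 = 515.029980, which rounds to 515.0300.

515.0300


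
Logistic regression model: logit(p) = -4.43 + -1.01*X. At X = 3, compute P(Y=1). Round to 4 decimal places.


z = -4.43 + -1.01 * 3 = -7.4600.
Sigmoid: P = 1 / (1 + exp(7.4600)) = 0.0006.

0.0006


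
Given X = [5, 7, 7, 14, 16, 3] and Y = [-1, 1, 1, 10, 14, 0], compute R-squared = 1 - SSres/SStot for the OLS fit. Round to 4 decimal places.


Fit the OLS line: b0 = -5.9950, b1 = 1.1725.
SSres = 11.5325.
SStot = 194.8333.
R^2 = 1 - 11.5325/194.8333 = 0.9408.

0.9408


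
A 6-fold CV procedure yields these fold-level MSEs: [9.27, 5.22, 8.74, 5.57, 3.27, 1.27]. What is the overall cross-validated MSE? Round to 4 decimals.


Add all fold MSEs: 33.3400.
Divide by k = 6: 33.3400/6 = 5.5567.

5.5567


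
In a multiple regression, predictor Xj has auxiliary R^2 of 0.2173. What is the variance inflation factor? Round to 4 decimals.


Denominator: 1 - 0.2173 = 0.7827.
VIF = 1 / 0.7827 = 1.2776.

1.2776


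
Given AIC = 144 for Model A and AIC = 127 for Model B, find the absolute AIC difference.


Absolute difference = |144 - 127| = 17.
The model with lower AIC (B) is preferred.

17


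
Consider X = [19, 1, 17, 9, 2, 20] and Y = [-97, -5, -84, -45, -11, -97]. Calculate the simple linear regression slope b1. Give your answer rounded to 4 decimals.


First compute the means: xbar = 11.3333, ybar = -56.5000.
Then S_xx = sum((xi - xbar)^2) = 365.3333.
S_xy = sum((xi - xbar)(yi - ybar)) = -1801.0000.
b1 = S_xy / S_xx = -1801.0000 / 365.3333 = -4.9297.

-4.9297


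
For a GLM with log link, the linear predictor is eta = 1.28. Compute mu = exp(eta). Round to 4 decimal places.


Apply the inverse link:
mu = e^1.28 = 3.5966.

3.5966


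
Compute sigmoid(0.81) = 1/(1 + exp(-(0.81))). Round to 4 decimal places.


exp(-0.8100) = 0.4449.
1 + exp(-z) = 1.4449.
sigmoid = 1/1.4449 = 0.6921.

0.6921


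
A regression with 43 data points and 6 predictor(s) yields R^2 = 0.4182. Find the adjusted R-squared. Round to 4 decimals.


Adjusted R^2 = 1 - (1 - R^2) * (n-1)/(n-p-1).
(1 - R^2) = 0.5818.
(n-1)/(n-p-1) = 42/36.
(1 - R^2) * (n-1) = 0.5818 * 42 = 24.4356.
Divide by (n-p-1): 24.4356 / 36 = 0.6788.
Adj R^2 = 1 - 0.6788 = 0.3212.

0.3212


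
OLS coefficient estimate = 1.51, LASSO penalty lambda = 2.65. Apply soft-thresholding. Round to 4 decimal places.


Check: |1.51| = 1.51 vs lambda = 2.65.
Since |beta| <= lambda, the coefficient is set to 0.
Soft-thresholded coefficient = 0.0000.

0.0000


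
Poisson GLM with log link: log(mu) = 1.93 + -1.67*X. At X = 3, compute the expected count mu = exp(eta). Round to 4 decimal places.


eta = 1.93 + -1.67 * 3 = -3.0800.
mu = exp(-3.0800) = 0.0460.

0.0460


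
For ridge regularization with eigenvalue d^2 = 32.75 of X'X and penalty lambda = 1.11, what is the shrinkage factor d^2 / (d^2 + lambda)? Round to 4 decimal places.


Compute the denominator: 32.75 + 1.11 = 33.8600.
Shrinkage factor = 32.75 / 33.8600 = 0.9672.

0.9672


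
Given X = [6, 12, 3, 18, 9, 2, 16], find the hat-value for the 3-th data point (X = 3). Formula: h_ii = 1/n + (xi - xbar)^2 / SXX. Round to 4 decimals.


n = 7, xbar = 9.4286.
SXX = sum((xi - xbar)^2) = 231.7143.
h = 1/7 + (3 - 9.4286)^2 / 231.7143 = 0.3212.

0.3212


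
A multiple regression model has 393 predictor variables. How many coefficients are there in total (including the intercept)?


Including the intercept, the model has 393 predictor coefficients + 1 intercept.
Total = 394.

394


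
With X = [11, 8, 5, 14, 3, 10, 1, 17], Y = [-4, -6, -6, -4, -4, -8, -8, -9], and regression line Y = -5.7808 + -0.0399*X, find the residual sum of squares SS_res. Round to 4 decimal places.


Predicted values from Y = -5.7808 + -0.0399*X.
Residuals: [2.2197, 0.1000, -0.0197, 2.3394, 1.9005, -1.8202, -2.1793, -2.5409].
SSres = 28.5408.

28.5408


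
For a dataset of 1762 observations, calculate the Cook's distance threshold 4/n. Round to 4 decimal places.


The threshold is 4/n.
4/1762 = 0.0023.

0.0023


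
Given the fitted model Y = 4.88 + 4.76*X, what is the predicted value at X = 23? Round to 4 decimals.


Predicted value:
Y = 4.88 + (4.76)(23) = 4.88 + 109.4800 = 114.3600.

114.3600


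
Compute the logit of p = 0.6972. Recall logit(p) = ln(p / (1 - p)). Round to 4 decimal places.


1 - p = 0.3028.
p/(1-p) = 2.3025.
logit = ln(2.3025) = 0.8340.

0.8340


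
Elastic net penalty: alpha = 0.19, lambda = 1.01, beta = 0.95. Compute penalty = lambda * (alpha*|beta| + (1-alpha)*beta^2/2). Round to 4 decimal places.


Compute:
L1 = 0.19 * 0.95 = 0.1805.
L2 = 0.81 * 0.95^2 / 2 = 0.3655.
Penalty = 1.01 * (0.1805 + 0.3655) = 0.5515.

0.5515


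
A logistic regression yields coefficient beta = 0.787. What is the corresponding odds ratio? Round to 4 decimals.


Odds ratio = exp(beta) = exp(0.787).
= 2.1968.

2.1968


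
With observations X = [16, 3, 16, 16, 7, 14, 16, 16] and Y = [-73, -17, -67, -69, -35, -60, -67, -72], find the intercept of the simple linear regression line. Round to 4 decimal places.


First find the slope: b1 = -3.9780.
Means: xbar = 13.0000, ybar = -57.5000.
b0 = ybar - b1 * xbar = -57.5000 - -3.9780 * 13.0000 = -5.7857.

-5.7857


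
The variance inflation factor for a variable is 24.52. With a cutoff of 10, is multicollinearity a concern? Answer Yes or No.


Compare VIF = 24.52 to the threshold of 10.
24.52 >= 10, so the answer is Yes.

Yes


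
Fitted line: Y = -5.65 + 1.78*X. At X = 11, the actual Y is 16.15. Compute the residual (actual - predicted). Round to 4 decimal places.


Predicted = -5.65 + 1.78 * 11 = 13.9300.
Residual = 16.15 - 13.9300 = 2.2200.

2.2200


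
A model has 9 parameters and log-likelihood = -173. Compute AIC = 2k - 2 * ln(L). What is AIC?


AIC = 2*9 - 2*(-173).
= 18 + 346 = 364.

364


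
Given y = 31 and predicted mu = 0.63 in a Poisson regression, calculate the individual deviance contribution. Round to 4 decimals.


y/mu = 31/0.63 = 49.206349 (approx.), and ln(31/0.63) = 3.896023.
y * ln(y/mu) = 31 * 3.896023 = 120.776713.
y - mu = 30.37.
D = 2 * (120.776713 - 30.37) = 180.813426, which rounds to 180.8134.

180.8134


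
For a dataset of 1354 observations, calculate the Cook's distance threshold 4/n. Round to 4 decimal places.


Cook's distance cutoff = 4/n = 4/1354.
= 0.0030.

0.0030


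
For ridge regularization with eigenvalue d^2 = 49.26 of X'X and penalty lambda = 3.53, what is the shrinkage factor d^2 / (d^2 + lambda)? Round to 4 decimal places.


Compute the denominator: 49.26 + 3.53 = 52.7900.
Shrinkage factor = 49.26 / 52.7900 = 0.9331.

0.9331


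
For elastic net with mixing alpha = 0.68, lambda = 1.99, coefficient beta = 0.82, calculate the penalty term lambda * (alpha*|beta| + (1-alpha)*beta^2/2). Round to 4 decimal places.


Compute:
L1 = 0.68 * 0.82 = 0.5576.
L2 = 0.32 * 0.82^2 / 2 = 0.1076.
Penalty = 1.99 * (0.5576 + 0.1076) = 1.3237.

1.3237


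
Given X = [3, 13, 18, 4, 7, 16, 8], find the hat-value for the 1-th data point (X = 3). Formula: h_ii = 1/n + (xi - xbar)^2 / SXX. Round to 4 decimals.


Compute xbar = 9.8571 with n = 7 observations.
SXX = 206.8571.
Leverage = 1/7 + (3 - 9.8571)^2/206.8571 = 0.3702.

0.3702


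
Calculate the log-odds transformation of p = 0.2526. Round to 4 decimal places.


The odds are p/(1-p) = 0.2526 / 0.7474 = 0.3380.
logit(p) = ln(0.3380) = -1.0848.

-1.0848


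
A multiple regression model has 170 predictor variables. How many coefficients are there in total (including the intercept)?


Total coefficients = number of predictors + 1 (for the intercept).
= 170 + 1 = 171.

171


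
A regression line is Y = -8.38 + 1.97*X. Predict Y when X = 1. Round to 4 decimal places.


Plug X = 1 into Y = -8.38 + 1.97*X:
Y = -8.38 + 1.9700 = -6.4100.

-6.4100


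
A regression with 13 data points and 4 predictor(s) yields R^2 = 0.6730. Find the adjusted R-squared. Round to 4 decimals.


Adjusted R^2 = 1 - (1 - R^2) * (n-1)/(n-p-1).
(1 - R^2) = 0.3270.
(n-1)/(n-p-1) = 12/8.
(1 - R^2) * (n-1) = 0.3270 * 12 = 3.9240.
Divide by (n-p-1): 3.9240 / 8 = 0.4905.
Adj R^2 = 1 - 0.4905 = 0.5095.

0.5095


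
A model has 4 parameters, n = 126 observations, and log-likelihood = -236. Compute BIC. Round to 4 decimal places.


Compute k*ln(n) = 4*ln(126) = 4*4.836282 = 19.345128.
Then -2*loglik = 472.
BIC = 19.345128 + 472 = 491.345128, which rounds to 491.3451.

491.3451


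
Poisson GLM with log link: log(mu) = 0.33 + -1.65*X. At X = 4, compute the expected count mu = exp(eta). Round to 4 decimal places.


Compute eta = 0.33 + -1.65 * 4 = -6.2700.
Apply inverse link: mu = e^-6.2700 = 0.0019.

0.0019


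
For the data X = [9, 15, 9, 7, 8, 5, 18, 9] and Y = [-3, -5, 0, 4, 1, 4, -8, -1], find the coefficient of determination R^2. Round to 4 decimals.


After computing the OLS fit (b0=8.1538, b1=-0.9154):
SSres = 15.0692, SStot = 124.0000.
R^2 = 1 - 15.0692/124.0000 = 0.8785.

0.8785


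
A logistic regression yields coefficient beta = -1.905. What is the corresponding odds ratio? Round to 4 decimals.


exp(-1.905) = 0.1488.
So the odds ratio is 0.1488.

0.1488


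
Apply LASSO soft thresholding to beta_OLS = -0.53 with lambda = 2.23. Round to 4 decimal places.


Absolute value: |-0.53| = 0.53.
Compare to lambda = 2.23.
Since |beta| <= lambda, the coefficient is set to 0.

0.0000


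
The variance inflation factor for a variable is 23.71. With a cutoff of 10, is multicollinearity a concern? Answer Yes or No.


The threshold is 10.
VIF = 23.71 is >= 10.
Multicollinearity indication: Yes.

Yes


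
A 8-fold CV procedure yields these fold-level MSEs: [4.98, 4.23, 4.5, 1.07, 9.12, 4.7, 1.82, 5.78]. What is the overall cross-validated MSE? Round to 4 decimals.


Total MSE across folds = 36.2000.
CV-MSE = 36.2000/8 = 4.5250.

4.5250


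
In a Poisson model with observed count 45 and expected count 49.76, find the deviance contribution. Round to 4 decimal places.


y/mu = 45/49.76 = 0.904341 (approx.), and ln(45/49.76) = -0.100549.
y * ln(y/mu) = 45 * -0.100549 = -4.524705.
y - mu = -4.76.
D = 2 * (-4.524705 - -4.76) = 0.470590, which rounds to 0.4706.

0.4706


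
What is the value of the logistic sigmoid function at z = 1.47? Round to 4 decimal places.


First, exp(-1.4700) = 0.2299.
Then sigma(z) = 1/(1 + 0.2299) = 0.8131.

0.8131


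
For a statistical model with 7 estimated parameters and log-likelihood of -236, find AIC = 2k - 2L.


AIC = 2k - 2*loglik = 2(7) - 2(-236).
= 14 + 472 = 486.

486


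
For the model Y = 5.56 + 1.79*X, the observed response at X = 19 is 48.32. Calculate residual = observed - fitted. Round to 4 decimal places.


Compute yhat = 5.56 + (1.79)(19) = 39.5700.
Residual = actual - predicted = 48.32 - 39.5700 = 8.7500.

8.7500


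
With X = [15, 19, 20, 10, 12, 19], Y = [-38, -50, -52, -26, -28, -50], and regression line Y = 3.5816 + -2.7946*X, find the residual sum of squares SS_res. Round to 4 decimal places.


Predicted values from Y = 3.5816 + -2.7946*X.
Residuals: [0.3374, -0.4842, 0.3104, -1.6356, 1.9536, -0.4842].
SSres = 7.1708.

7.1708


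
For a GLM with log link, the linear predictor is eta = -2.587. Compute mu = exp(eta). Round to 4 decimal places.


mu = exp(eta) = exp(-2.587).
= 0.0752.

0.0752


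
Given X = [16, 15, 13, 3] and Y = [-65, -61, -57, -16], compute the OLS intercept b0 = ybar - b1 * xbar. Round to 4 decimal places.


The slope is b1 = -3.8009.
Sample means are xbar = 11.7500 and ybar = -49.7500.
Intercept: b0 = -49.7500 - (-3.8009)(11.7500) = -5.0890.

-5.0890


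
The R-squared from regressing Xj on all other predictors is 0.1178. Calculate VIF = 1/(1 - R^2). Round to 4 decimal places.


Using VIF = 1/(1 - R^2_j):
1 - 0.1178 = 0.8822.
VIF = 1.1335.

1.1335


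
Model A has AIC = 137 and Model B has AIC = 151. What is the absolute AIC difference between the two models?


Compute |137 - 151| = 14.
Model A has the smaller AIC.

14


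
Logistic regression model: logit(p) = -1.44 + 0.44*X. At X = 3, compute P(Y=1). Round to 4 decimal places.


z = -1.44 + 0.44 * 3 = -0.1200.
Sigmoid: P = 1 / (1 + exp(0.1200)) = 0.4700.

0.4700


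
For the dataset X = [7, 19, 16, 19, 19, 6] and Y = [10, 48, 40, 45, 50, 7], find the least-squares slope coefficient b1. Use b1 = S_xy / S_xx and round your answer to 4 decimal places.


Calculate xbar = 14.3333, ybar = 33.3333.
S_xx = 191.3333, S_xy = 602.3333.
Using b1 = S_xy / S_xx = 602.3333 / 191.3333, we get b1 = 3.1481.

3.1481


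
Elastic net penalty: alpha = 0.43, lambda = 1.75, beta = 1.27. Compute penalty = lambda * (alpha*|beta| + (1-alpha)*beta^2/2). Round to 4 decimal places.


L1 component = 0.43 * |1.27| = 0.5461.
L2 component = 0.57 * 1.27^2 / 2 = 0.4597.
Penalty = 1.75 * (0.5461 + 0.4597) = 1.75 * 1.0058 = 1.7601.

1.7601


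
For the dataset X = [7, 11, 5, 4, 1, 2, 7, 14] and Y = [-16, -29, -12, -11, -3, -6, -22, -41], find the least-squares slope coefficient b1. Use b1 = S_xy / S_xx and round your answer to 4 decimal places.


The sample means are xbar = 6.3750 and ybar = -17.5000.
Compute S_xx = 135.8750 and S_xy = -385.5000.
Slope b1 = S_xy / S_xx = -385.5000 / 135.8750 = -2.8372.

-2.8372


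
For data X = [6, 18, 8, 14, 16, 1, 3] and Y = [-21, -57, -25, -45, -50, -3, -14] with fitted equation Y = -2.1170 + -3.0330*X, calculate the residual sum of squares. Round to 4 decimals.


Predicted values from Y = -2.1170 + -3.0330*X.
Residuals: [-0.6850, -0.2890, 1.3810, -0.4210, 0.6450, 2.1500, -2.7840].
SSres = 15.4263.

15.4263


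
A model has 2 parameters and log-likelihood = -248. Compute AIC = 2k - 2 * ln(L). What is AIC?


AIC = 2k - 2*loglik = 2(2) - 2(-248).
= 4 + 496 = 500.

500


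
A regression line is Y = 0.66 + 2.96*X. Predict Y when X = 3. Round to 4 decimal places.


Substitute X = 3 into the equation:
Y = 0.66 + 2.96 * 3 = 0.66 + 8.8800 = 9.5400.

9.5400
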